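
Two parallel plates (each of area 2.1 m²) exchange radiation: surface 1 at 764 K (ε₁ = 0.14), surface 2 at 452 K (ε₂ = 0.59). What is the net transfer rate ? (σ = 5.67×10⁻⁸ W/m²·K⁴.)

Q ≈ 4540 W

For two large parallel gray plates, q = σ(T₁⁴ − T₂⁴) / (1/ε₁ + 1/ε₂ − 1).
1/ε₁ + 1/ε₂ − 1 = 1/0.14 + 1/0.59 − 1 = 7.838.
T₁⁴ − T₂⁴ = 3.41×10^11 − 4.17×10^10 = 2.99×10^11 K⁴.
q = 5.67×10⁻⁸ × 2.99×10^11 / 7.838 = 2160 W/m².
Q = q·A = 2160 × 2.1 = 4540 W.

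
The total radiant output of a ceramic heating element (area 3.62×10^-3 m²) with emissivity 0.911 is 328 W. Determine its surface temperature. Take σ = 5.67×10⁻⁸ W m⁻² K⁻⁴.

From P = εσAT⁴, T = (P / εσA)^(1/4) = (328 / (0.911 × 5.67×10⁻⁸ × 3.62×10^-3))^(1/4).
T = (1.75×10^12)^(1/4) = 1150 K.

T ≈ 1150 K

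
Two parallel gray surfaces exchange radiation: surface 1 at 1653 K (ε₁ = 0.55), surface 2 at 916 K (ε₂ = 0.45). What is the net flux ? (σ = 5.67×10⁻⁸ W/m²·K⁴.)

For two large parallel gray plates, q = σ(T₁⁴ − T₂⁴) / (1/ε₁ + 1/ε₂ − 1).
1/ε₁ + 1/ε₂ − 1 = 1/0.55 + 1/0.45 − 1 = 3.040.
T₁⁴ − T₂⁴ = 7.47×10^12 − 7.04×10^11 = 6.76×10^12 K⁴.
q = 5.67×10⁻⁸ × 6.76×10^12 / 3.040 = 1.26×10^5 W/m².

q ≈ 1.26×10^5 W/m²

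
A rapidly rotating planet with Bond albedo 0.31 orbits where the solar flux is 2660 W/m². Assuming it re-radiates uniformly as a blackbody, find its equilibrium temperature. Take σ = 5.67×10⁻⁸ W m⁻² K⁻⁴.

T ≈ 300 K

Power absorbed = (1−a)S·πR²; power emitted = 4πR²σT⁴. Equating and cancelling πR²:
T = ((1−a)S / 4σ)^(1/4) = (1840 / (4 × 5.67×10⁻⁸))^(1/4) = (8.09×10^9)^(1/4).
T = 300 K.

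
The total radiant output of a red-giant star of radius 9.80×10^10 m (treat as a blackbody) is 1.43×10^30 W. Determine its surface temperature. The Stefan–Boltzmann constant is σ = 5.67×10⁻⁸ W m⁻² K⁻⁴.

A = 4πr² = 4π × (9.80×10^10)² = 1.21×10^23 m².
From P = σAT⁴, T = (P / σA)^(1/4) = (1.43×10^30 / (5.67×10⁻⁸ × 1.21×10^23))^(1/4).
T = (2.09×10^14)^(1/4) = 3800 K.

T ≈ 3800 K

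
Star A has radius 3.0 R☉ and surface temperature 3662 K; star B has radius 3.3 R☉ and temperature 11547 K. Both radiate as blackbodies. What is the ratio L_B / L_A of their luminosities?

L = 4πR²σT⁴ ∝ R²T⁴, so L_B/L_A = (3.3/3.0)² × (11547/3662)⁴ = 1.21 × 98.9 = 120.

L_B/L_A ≈ 120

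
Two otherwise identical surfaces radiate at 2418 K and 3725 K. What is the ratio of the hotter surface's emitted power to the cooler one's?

P ∝ T⁴, so the ratio is (3725/2418)⁴ = (1.541)⁴ = 5.63.

ratio ≈ 5.63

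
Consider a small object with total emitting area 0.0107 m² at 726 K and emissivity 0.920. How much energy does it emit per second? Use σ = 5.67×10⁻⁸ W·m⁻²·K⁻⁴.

P ≈ 155 W

Stefan–Boltzmann: P = εσAT⁴ = 0.920 × 5.67×10⁻⁸ × 0.0107 × (726)⁴ = 0.920 × 5.67×10⁻⁸ × 0.0107 × 2.78×10^11.
P = 155 W.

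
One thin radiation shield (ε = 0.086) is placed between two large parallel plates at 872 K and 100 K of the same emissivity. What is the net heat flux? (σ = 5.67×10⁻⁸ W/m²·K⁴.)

Each of the 2 gaps contributes resistance (2/ε − 1) = 2/0.086 − 1 = 22.26; total = 44.51.
q = σ(T₁⁴ − T₂⁴) / 44.51 = 5.67×10⁻⁸ × 5.78×10^11 / 44.51 = 736 W/m².

q ≈ 736 W/m²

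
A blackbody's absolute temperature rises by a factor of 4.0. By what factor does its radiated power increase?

P ∝ T⁴, so the power scales as (4.0)⁴ = 256.

factor ≈ 256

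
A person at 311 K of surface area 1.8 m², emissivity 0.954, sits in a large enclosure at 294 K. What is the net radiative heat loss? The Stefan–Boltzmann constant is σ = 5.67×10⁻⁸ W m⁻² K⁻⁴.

Q = εσA(T⁴ − T_s⁴). T⁴ − T_s⁴ = (311)⁴ − (294)⁴ = 9.35×10^9 − 7.47×10^9 = 1.88×10^9 K⁴.
Q = 0.954 × 5.67×10⁻⁸ × 1.80 × 1.88×10^9 = 183 W.

Q ≈ 183 W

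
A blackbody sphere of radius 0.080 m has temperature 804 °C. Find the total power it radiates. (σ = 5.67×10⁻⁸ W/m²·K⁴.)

A = 4πr² = 4π × (0.080)² = 0.0804 m².
804 °C = 1077 K.
P = σAT⁴ = 5.67×10⁻⁸ × 0.0804 × (1077)⁴ = 5.67×10⁻⁸ × 0.0804 × 1.35×10^12.
P = 6140 W.

P ≈ 6140 W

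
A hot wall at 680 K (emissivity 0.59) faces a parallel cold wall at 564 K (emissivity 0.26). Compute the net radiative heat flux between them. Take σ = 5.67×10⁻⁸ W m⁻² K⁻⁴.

q ≈ 1410 W/m²

For two large parallel gray plates, q = σ(T₁⁴ − T₂⁴) / (1/ε₁ + 1/ε₂ − 1).
1/ε₁ + 1/ε₂ − 1 = 1/0.59 + 1/0.26 − 1 = 4.541.
T₁⁴ − T₂⁴ = 2.14×10^11 − 1.01×10^11 = 1.13×10^11 K⁴.
q = 5.67×10⁻⁸ × 1.13×10^11 / 4.541 = 1410 W/m².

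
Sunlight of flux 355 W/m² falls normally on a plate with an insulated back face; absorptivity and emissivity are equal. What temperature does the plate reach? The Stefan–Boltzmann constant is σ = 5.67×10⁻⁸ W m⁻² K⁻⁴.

Absorbed flux αS = emitted flux εσT⁴ (one radiating face); with α = ε, T = (S/σ)^(1/4).
T = (355 / 5.67×10⁻⁸)^(1/4) = (6.26×10^9)^(1/4).
T = 281 K.

T ≈ 281 K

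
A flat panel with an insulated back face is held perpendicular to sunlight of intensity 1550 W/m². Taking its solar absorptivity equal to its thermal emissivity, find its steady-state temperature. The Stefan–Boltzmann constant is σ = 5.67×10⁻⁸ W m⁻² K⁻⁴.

T ≈ 407 K

Absorbed flux αS = emitted flux εσT⁴ (one radiating face); with α = ε, T = (S/σ)^(1/4).
T = (1550 / 5.67×10⁻⁸)^(1/4) = (2.73×10^10)^(1/4).
T = 407 K.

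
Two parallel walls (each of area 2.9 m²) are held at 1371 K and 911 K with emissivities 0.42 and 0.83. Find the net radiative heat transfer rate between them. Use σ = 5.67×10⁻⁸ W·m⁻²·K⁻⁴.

For two large parallel gray plates, q = σ(T₁⁴ − T₂⁴) / (1/ε₁ + 1/ε₂ − 1).
1/ε₁ + 1/ε₂ − 1 = 1/0.42 + 1/0.83 − 1 = 2.586.
T₁⁴ − T₂⁴ = 3.53×10^12 − 6.89×10^11 = 2.84×10^12 K⁴.
q = 5.67×10⁻⁸ × 2.84×10^12 / 2.586 = 62400 W/m².
Q = q·A = 62400 × 2.9 = 1.81×10^5 W.

Q ≈ 1.81×10^5 W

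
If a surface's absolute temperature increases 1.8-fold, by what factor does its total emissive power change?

P ∝ T⁴, so the power scales as (1.8)⁴ = 10.5.

factor ≈ 10.5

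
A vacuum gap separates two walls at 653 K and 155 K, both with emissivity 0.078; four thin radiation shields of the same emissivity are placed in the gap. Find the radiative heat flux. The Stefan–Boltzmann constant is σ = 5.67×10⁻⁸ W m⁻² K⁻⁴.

Each of the 5 gaps contributes resistance (2/ε − 1) = 2/0.078 − 1 = 24.64; total = 123.2.
q = σ(T₁⁴ − T₂⁴) / 123.2 = 5.67×10⁻⁸ × 1.81×10^11 / 123.2 = 83.4 W/m².

q ≈ 83.4 W/m²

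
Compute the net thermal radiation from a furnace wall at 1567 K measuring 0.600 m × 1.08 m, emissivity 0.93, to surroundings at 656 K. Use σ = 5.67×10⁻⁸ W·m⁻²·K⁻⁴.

Q ≈ 2.00×10^5 W

A = 0.600 × 1.08 = 0.648 m².
Q = εσA(T⁴ − T_s⁴). T⁴ − T_s⁴ = (1567)⁴ − (656)⁴ = 6.03×10^12 − 1.85×10^11 = 5.84×10^12 K⁴.
Q = 0.93 × 5.67×10⁻⁸ × 0.648 × 5.84×10^12 = 2.00×10^5 W.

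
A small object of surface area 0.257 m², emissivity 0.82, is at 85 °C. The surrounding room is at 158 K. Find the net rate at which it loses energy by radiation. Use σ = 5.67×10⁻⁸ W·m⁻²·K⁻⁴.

Q ≈ 189 W

Convert: 85 °C = 358 K.
Q = εσA(T⁴ − T_s⁴). T⁴ − T_s⁴ = (358)⁴ − (158)⁴ = 1.64×10^10 − 6.23×10^8 = 1.58×10^10 K⁴.
Q = 0.82 × 5.67×10⁻⁸ × 0.257 × 1.58×10^10 = 189 W.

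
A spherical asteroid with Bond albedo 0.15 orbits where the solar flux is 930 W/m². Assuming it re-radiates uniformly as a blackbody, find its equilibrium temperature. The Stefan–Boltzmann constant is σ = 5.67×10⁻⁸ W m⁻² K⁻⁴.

T ≈ 243 K

Power absorbed = (1−a)S·πR²; power emitted = 4πR²σT⁴. Equating and cancelling πR²:
T = ((1−a)S / 4σ)^(1/4) = (790 / (4 × 5.67×10⁻⁸))^(1/4) = (3.49×10^9)^(1/4).
T = 243 K.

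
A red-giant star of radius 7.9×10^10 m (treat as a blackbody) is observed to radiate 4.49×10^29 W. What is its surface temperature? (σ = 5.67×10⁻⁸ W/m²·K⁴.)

T ≈ 3170 K

A = 4πr² = 4π × (7.9×10^10)² = 7.84×10^22 m².
From P = σAT⁴, T = (P / σA)^(1/4) = (4.49×10^29 / (5.67×10⁻⁸ × 7.84×10^22))^(1/4).
T = (1.01×10^14)^(1/4) = 3170 K.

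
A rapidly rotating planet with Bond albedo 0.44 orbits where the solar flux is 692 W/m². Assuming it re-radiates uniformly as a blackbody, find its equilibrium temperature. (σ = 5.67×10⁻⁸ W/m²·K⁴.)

Power absorbed = (1−a)S·πR²; power emitted = 4πR²σT⁴. Equating and cancelling πR²:
T = ((1−a)S / 4σ)^(1/4) = (388 / (4 × 5.67×10⁻⁸))^(1/4) = (1.71×10^9)^(1/4).
T = 203 K.

T ≈ 203 K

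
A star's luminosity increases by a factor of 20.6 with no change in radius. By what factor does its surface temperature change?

factor ≈ 2.13

P ∝ T⁴ ⇒ T ∝ P^(1/4), so T scales by (20.6)^(1/4) = 2.13.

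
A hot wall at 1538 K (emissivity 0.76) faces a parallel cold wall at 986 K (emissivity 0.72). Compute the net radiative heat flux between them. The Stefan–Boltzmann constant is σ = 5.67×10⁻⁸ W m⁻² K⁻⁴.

For two large parallel gray plates, q = σ(T₁⁴ − T₂⁴) / (1/ε₁ + 1/ε₂ − 1).
1/ε₁ + 1/ε₂ − 1 = 1/0.76 + 1/0.72 − 1 = 1.705.
T₁⁴ − T₂⁴ = 5.60×10^12 − 9.45×10^11 = 4.65×10^12 K⁴.
q = 5.67×10⁻⁸ × 4.65×10^12 / 1.705 = 1.55×10^5 W/m².

q ≈ 1.55×10^5 W/m²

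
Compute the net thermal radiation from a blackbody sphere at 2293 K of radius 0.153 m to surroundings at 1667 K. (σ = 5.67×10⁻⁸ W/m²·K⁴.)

Q ≈ 3.32×10^5 W

A = 4πr² = 4π × (0.153)² = 0.294 m².
Q = σA(T⁴ − T_s⁴). T⁴ − T_s⁴ = (2293)⁴ − (1667)⁴ = 2.76×10^13 − 7.72×10^12 = 1.99×10^13 K⁴.
Q = 5.67×10⁻⁸ × 0.294 × 1.99×10^13 = 3.32×10^5 W.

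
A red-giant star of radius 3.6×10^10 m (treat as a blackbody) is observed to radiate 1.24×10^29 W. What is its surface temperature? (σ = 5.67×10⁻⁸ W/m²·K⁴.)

A = 4πr² = 4π × (3.6×10^10)² = 1.63×10^22 m².
From P = σAT⁴, T = (P / σA)^(1/4) = (1.24×10^29 / (5.67×10⁻⁸ × 1.63×10^22))^(1/4).
T = (1.34×10^14)^(1/4) = 3400 K.

T ≈ 3400 K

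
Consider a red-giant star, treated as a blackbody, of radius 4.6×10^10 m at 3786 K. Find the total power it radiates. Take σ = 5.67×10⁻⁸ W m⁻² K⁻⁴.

A = 4πr² = 4π × (4.6×10^10)² = 2.66×10^22 m².
P = σAT⁴ = 5.67×10⁻⁸ × 2.66×10^22 × (3786)⁴ = 5.67×10⁻⁸ × 2.66×10^22 × 2.05×10^14.
P = 3.10×10^29 W.

P ≈ 3.10×10^29 W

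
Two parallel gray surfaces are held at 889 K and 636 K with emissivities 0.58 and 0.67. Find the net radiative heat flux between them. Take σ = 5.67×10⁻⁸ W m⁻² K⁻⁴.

For two large parallel gray plates, q = σ(T₁⁴ − T₂⁴) / (1/ε₁ + 1/ε₂ − 1).
1/ε₁ + 1/ε₂ − 1 = 1/0.58 + 1/0.67 − 1 = 2.217.
T₁⁴ − T₂⁴ = 6.25×10^11 − 1.64×10^11 = 4.61×10^11 K⁴.
q = 5.67×10⁻⁸ × 4.61×10^11 / 2.217 = 11800 W/m².

q ≈ 11800 W/m²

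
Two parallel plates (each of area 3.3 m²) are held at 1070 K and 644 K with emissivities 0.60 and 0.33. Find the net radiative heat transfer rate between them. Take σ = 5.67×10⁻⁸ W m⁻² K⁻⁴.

For two large parallel gray plates, q = σ(T₁⁴ − T₂⁴) / (1/ε₁ + 1/ε₂ − 1).
1/ε₁ + 1/ε₂ − 1 = 1/0.60 + 1/0.33 − 1 = 3.697.
T₁⁴ − T₂⁴ = 1.31×10^12 − 1.72×10^11 = 1.14×10^12 K⁴.
q = 5.67×10⁻⁸ × 1.14×10^12 / 3.697 = 17500 W/m².
Q = q·A = 17500 × 3.3 = 57600 W.

Q ≈ 57600 W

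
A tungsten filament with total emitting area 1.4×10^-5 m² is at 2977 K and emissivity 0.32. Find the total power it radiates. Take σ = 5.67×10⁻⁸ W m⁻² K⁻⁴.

P ≈ 20.0 W

Stefan–Boltzmann: P = εσAT⁴ = 0.32 × 5.67×10⁻⁸ × 1.40×10^-5 × (2977)⁴ = 0.32 × 5.67×10⁻⁸ × 1.40×10^-5 × 7.85×10^13.
P = 20.0 W.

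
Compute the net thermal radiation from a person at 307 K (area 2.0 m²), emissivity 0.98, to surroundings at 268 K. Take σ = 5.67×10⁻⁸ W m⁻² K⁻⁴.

Q ≈ 414 W

Q = εσA(T⁴ − T_s⁴). T⁴ − T_s⁴ = (307)⁴ − (268)⁴ = 8.88×10^9 − 5.16×10^9 = 3.72×10^9 K⁴.
Q = 0.98 × 5.67×10⁻⁸ × 2.00 × 3.72×10^9 = 414 W.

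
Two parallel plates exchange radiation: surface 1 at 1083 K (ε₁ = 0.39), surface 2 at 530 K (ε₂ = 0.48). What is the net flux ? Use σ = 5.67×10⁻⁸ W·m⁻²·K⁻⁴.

For two large parallel gray plates, q = σ(T₁⁴ − T₂⁴) / (1/ε₁ + 1/ε₂ − 1).
1/ε₁ + 1/ε₂ − 1 = 1/0.39 + 1/0.48 − 1 = 3.647.
T₁⁴ − T₂⁴ = 1.38×10^12 − 7.89×10^10 = 1.30×10^12 K⁴.
q = 5.67×10⁻⁸ × 1.30×10^12 / 3.647 = 20200 W/m².

q ≈ 20200 W/m²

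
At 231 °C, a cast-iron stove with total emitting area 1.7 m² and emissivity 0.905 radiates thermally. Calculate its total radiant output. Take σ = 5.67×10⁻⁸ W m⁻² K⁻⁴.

P ≈ 5630 W

231 °C = 504 K.
Stefan–Boltzmann: P = εσAT⁴ = 0.905 × 5.67×10⁻⁸ × 1.70 × (504)⁴ = 0.905 × 5.67×10⁻⁸ × 1.70 × 6.45×10^10.
P = 5630 W.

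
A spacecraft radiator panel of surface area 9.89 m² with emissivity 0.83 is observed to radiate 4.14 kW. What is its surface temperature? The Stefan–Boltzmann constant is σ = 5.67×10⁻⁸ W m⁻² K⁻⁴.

From P = εσAT⁴, T = (P / εσA)^(1/4) = (4140 / (0.83 × 5.67×10⁻⁸ × 9.89))^(1/4).
T = (8.89×10^9)^(1/4) = 307 K.

T ≈ 307 K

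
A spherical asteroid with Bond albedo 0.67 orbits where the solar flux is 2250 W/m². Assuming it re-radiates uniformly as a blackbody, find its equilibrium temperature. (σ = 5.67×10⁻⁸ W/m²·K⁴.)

Power absorbed = (1−a)S·πR²; power emitted = 4πR²σT⁴. Equating and cancelling πR²:
T = ((1−a)S / 4σ)^(1/4) = (742 / (4 × 5.67×10⁻⁸))^(1/4) = (3.27×10^9)^(1/4).
T = 239 K.

T ≈ 239 K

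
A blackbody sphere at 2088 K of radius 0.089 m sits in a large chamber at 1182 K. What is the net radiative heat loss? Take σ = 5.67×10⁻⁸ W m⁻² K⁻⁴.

Q ≈ 96300 W

A = 4πr² = 4π × (0.089)² = 0.0995 m².
Q = σA(T⁴ − T_s⁴). T⁴ − T_s⁴ = (2088)⁴ − (1182)⁴ = 1.90×10^13 − 1.95×10^12 = 1.71×10^13 K⁴.
Q = 5.67×10⁻⁸ × 0.0995 × 1.71×10^13 = 96300 W.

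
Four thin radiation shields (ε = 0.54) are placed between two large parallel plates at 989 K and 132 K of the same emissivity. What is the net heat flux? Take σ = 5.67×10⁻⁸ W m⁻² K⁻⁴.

Each of the 5 gaps contributes resistance (2/ε − 1) = 2/0.54 − 1 = 2.704; total = 13.52.
q = σ(T₁⁴ − T₂⁴) / 13.52 = 5.67×10⁻⁸ × 9.56×10^11 / 13.52 = 4010 W/m².

q ≈ 4010 W/m²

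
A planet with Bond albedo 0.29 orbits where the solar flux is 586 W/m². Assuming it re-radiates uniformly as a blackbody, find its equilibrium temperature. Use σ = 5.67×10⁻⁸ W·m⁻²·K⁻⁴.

Power absorbed = (1−a)S·πR²; power emitted = 4πR²σT⁴. Equating and cancelling πR²:
T = ((1−a)S / 4σ)^(1/4) = (416 / (4 × 5.67×10⁻⁸))^(1/4) = (1.83×10^9)^(1/4).
T = 207 K.

T ≈ 207 K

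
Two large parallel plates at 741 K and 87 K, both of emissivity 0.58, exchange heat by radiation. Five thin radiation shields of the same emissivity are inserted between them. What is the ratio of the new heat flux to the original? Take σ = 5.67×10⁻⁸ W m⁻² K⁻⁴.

ratio ≈ 0.167

With N identical shields there are N+1 = 6 gaps in series, each with the same radiative resistance, so the flux falls to 1/(N+1) of its unshielded value.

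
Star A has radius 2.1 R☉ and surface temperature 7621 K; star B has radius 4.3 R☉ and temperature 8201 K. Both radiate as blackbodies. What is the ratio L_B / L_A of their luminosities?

L_B/L_A ≈ 5.62

L = 4πR²σT⁴ ∝ R²T⁴, so L_B/L_A = (4.3/2.1)² × (8201/7621)⁴ = 4.19 × 1.34 = 5.62.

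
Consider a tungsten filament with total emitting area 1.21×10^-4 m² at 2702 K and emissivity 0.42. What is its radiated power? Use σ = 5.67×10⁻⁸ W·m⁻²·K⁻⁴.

P ≈ 154 W

Stefan–Boltzmann: P = εσAT⁴ = 0.42 × 5.67×10⁻⁸ × 1.21×10^-4 × (2702)⁴ = 0.42 × 5.67×10⁻⁸ × 1.21×10^-4 × 5.33×10^13.
P = 154 W.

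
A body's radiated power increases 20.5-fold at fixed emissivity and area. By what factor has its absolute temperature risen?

factor ≈ 2.13

P ∝ T⁴ ⇒ T ∝ P^(1/4), so T scales by (20.5)^(1/4) = 2.13.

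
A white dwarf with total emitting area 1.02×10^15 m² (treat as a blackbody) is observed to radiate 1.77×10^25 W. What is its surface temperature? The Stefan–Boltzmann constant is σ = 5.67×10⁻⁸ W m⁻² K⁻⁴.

From P = σAT⁴, T = (P / σA)^(1/4) = (1.77×10^25 / (5.67×10⁻⁸ × 1.02×10^15))^(1/4).
T = (3.06×10^17)^(1/4) = 23500 K.

T ≈ 23500 K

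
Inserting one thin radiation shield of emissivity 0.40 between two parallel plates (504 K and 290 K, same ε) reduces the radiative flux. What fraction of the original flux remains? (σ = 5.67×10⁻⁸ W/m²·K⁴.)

ratio ≈ 0.500

With N identical shields there are N+1 = 2 gaps in series, each with the same radiative resistance, so the flux falls to 1/(N+1) of its unshielded value.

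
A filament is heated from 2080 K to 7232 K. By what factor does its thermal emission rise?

ratio ≈ 146

P ∝ T⁴, so the ratio is (7232/2080)⁴ = (3.477)⁴ = 146.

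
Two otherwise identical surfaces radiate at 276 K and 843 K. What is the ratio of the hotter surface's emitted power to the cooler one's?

ratio ≈ 87.0

P ∝ T⁴, so the ratio is (843/276)⁴ = (3.054)⁴ = 87.0.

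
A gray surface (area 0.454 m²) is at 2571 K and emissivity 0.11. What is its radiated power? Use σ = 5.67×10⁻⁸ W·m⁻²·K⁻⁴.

P ≈ 1.24×10^5 W

Stefan–Boltzmann: P = εσAT⁴ = 0.11 × 5.67×10⁻⁸ × 0.454 × (2571)⁴ = 0.11 × 5.67×10⁻⁸ × 0.454 × 4.37×10^13.
P = 1.24×10^5 W.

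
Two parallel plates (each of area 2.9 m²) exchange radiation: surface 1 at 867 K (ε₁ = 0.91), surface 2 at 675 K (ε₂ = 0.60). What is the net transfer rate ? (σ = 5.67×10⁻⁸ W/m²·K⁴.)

Q ≈ 33300 W

For two large parallel gray plates, q = σ(T₁⁴ − T₂⁴) / (1/ε₁ + 1/ε₂ − 1).
1/ε₁ + 1/ε₂ − 1 = 1/0.91 + 1/0.60 − 1 = 1.766.
T₁⁴ − T₂⁴ = 5.65×10^11 − 2.08×10^11 = 3.57×10^11 K⁴.
q = 5.67×10⁻⁸ × 3.57×10^11 / 1.766 = 11500 W/m².
Q = q·A = 11500 × 2.9 = 33300 W.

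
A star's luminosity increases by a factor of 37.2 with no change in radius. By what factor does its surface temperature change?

P ∝ T⁴ ⇒ T ∝ P^(1/4), so T scales by (37.2)^(1/4) = 2.47.

factor ≈ 2.47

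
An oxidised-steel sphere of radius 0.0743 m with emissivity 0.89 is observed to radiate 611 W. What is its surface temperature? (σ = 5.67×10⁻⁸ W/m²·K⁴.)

A = 4πr² = 4π × (0.0743)² = 0.0694 m².
From P = εσAT⁴, T = (P / εσA)^(1/4) = (611 / (0.89 × 5.67×10⁻⁸ × 0.0694))^(1/4).
T = (1.75×10^11)^(1/4) = 646 K.

T ≈ 646 K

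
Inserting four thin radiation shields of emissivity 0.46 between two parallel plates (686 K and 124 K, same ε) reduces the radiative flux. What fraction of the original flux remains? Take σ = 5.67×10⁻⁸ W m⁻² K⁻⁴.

With N identical shields there are N+1 = 5 gaps in series, each with the same radiative resistance, so the flux falls to 1/(N+1) of its unshielded value.

ratio ≈ 0.200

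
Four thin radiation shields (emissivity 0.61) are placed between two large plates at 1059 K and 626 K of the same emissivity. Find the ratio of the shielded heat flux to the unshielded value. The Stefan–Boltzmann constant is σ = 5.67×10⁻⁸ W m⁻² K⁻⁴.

With N identical shields there are N+1 = 5 gaps in series, each with the same radiative resistance, so the flux falls to 1/(N+1) of its unshielded value.

ratio ≈ 0.200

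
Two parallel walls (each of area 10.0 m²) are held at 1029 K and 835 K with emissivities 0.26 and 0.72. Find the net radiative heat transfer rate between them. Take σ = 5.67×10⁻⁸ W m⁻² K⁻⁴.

For two large parallel gray plates, q = σ(T₁⁴ − T₂⁴) / (1/ε₁ + 1/ε₂ − 1).
1/ε₁ + 1/ε₂ − 1 = 1/0.26 + 1/0.72 − 1 = 4.235.
T₁⁴ − T₂⁴ = 1.12×10^12 − 4.86×10^11 = 6.35×10^11 K⁴.
q = 5.67×10⁻⁸ × 6.35×10^11 / 4.235 = 8500 W/m².
Q = q·A = 8500 × 10.0 = 85000 W.

Q ≈ 85000 W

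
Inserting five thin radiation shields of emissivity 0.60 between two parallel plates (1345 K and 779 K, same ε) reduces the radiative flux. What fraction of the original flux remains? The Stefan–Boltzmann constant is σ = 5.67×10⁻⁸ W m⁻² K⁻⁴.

With N identical shields there are N+1 = 6 gaps in series, each with the same radiative resistance, so the flux falls to 1/(N+1) of its unshielded value.

ratio ≈ 0.167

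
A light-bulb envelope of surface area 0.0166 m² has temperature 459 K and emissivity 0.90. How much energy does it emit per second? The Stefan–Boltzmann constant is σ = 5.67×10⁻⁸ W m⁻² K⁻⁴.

Stefan–Boltzmann: P = εσAT⁴ = 0.90 × 5.67×10⁻⁸ × 0.0166 × (459)⁴ = 0.90 × 5.67×10⁻⁸ × 0.0166 × 4.44×10^10.
P = 37.6 W.

P ≈ 37.6 W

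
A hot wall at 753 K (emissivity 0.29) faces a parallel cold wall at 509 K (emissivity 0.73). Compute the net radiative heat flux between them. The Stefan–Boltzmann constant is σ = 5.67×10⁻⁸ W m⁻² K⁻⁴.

For two large parallel gray plates, q = σ(T₁⁴ − T₂⁴) / (1/ε₁ + 1/ε₂ − 1).
1/ε₁ + 1/ε₂ − 1 = 1/0.29 + 1/0.73 − 1 = 3.818.
T₁⁴ − T₂⁴ = 3.21×10^11 − 6.71×10^10 = 2.54×10^11 K⁴.
q = 5.67×10⁻⁸ × 2.54×10^11 / 3.818 = 3780 W/m².

q ≈ 3780 W/m²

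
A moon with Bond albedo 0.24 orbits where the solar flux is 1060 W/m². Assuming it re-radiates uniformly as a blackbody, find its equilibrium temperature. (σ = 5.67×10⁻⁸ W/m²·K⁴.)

T ≈ 244 K

Power absorbed = (1−a)S·πR²; power emitted = 4πR²σT⁴. Equating and cancelling πR²:
T = ((1−a)S / 4σ)^(1/4) = (806 / (4 × 5.67×10⁻⁸))^(1/4) = (3.55×10^9)^(1/4).
T = 244 K.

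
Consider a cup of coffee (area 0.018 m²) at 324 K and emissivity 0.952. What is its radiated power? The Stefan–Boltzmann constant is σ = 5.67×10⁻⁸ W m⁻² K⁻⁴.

P = εσAT⁴ = 0.952 × 5.67×10⁻⁸ × 0.0180 × (324)⁴ = 0.952 × 5.67×10⁻⁸ × 0.0180 × 1.10×10^10.
P = 10.7 W.

P ≈ 10.7 W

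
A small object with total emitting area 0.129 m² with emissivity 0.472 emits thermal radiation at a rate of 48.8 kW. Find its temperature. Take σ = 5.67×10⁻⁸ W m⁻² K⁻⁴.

T ≈ 1940 K

From P = εσAT⁴, T = (P / εσA)^(1/4) = (48800 / (0.472 × 5.67×10⁻⁸ × 0.129))^(1/4).
T = (1.41×10^13)^(1/4) = 1940 K.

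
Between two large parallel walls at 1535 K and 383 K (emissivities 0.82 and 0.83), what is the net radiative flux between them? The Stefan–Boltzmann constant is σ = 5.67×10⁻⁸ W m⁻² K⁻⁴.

For two large parallel gray plates, q = σ(T₁⁴ − T₂⁴) / (1/ε₁ + 1/ε₂ − 1).
1/ε₁ + 1/ε₂ − 1 = 1/0.82 + 1/0.83 − 1 = 1.424.
T₁⁴ − T₂⁴ = 5.55×10^12 − 2.15×10^10 = 5.53×10^12 K⁴.
q = 5.67×10⁻⁸ × 5.53×10^12 / 1.424 = 2.20×10^5 W/m².

q ≈ 2.20×10^5 W/m²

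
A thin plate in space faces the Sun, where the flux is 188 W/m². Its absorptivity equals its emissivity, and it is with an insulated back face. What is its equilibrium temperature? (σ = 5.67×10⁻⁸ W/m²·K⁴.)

T ≈ 240 K

Absorbed flux αS = emitted flux εσT⁴ (one radiating face); with α = ε, T = (S/σ)^(1/4).
T = (188 / 5.67×10⁻⁸)^(1/4) = (3.32×10^9)^(1/4).
T = 240 K.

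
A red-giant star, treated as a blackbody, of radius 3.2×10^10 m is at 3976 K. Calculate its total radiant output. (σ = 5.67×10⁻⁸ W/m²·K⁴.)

P ≈ 1.82×10^29 W

A = 4πr² = 4π × (3.2×10^10)² = 1.29×10^22 m².
P = σAT⁴ = 5.67×10⁻⁸ × 1.29×10^22 × (3976)⁴ = 5.67×10⁻⁸ × 1.29×10^22 × 2.50×10^14.
P = 1.82×10^29 W.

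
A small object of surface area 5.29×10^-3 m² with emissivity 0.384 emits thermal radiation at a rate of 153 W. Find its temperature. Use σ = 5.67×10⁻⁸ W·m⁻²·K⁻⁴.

From P = εσAT⁴, T = (P / εσA)^(1/4) = (153 / (0.384 × 5.67×10⁻⁸ × 5.29×10^-3))^(1/4).
T = (1.33×10^12)^(1/4) = 1070 K.

T ≈ 1070 K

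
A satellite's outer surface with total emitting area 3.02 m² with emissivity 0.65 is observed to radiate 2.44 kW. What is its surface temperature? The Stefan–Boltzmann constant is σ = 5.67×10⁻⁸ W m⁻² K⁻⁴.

T ≈ 385 K

From P = εσAT⁴, T = (P / εσA)^(1/4) = (2440 / (0.65 × 5.67×10⁻⁸ × 3.02))^(1/4).
T = (2.19×10^10)^(1/4) = 385 K.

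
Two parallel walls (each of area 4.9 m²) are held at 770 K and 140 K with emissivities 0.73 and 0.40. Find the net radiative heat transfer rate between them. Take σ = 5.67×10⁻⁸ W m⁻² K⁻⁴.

Q ≈ 34000 W

For two large parallel gray plates, q = σ(T₁⁴ − T₂⁴) / (1/ε₁ + 1/ε₂ − 1).
1/ε₁ + 1/ε₂ − 1 = 1/0.73 + 1/0.40 − 1 = 2.870.
T₁⁴ − T₂⁴ = 3.52×10^11 − 3.84×10^8 = 3.51×10^11 K⁴.
q = 5.67×10⁻⁸ × 3.51×10^11 / 2.870 = 6940 W/m².
Q = q·A = 6940 × 4.9 = 34000 W.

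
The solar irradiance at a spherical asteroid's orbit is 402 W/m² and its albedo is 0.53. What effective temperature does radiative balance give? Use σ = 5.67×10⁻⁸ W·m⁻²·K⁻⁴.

T ≈ 170 K

Power absorbed = (1−a)S·πR²; power emitted = 4πR²σT⁴. Equating and cancelling πR²:
T = ((1−a)S / 4σ)^(1/4) = (189 / (4 × 5.67×10⁻⁸))^(1/4) = (8.33×10^8)^(1/4).
T = 170 K.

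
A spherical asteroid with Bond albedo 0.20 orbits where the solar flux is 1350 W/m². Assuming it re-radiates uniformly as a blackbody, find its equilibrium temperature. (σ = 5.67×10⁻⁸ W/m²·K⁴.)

T ≈ 263 K

Power absorbed = (1−a)S·πR²; power emitted = 4πR²σT⁴. Equating and cancelling πR²:
T = ((1−a)S / 4σ)^(1/4) = (1080 / (4 × 5.67×10⁻⁸))^(1/4) = (4.76×10^9)^(1/4).
T = 263 K.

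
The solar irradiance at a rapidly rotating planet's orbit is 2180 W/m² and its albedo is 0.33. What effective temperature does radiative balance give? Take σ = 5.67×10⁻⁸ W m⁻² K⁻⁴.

Power absorbed = (1−a)S·πR²; power emitted = 4πR²σT⁴. Equating and cancelling πR²:
T = ((1−a)S / 4σ)^(1/4) = (1460 / (4 × 5.67×10⁻⁸))^(1/4) = (6.44×10^9)^(1/4).
T = 283 K.

T ≈ 283 K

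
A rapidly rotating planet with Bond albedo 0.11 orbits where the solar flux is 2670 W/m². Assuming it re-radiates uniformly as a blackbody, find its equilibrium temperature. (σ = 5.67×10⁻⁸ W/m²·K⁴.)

Power absorbed = (1−a)S·πR²; power emitted = 4πR²σT⁴. Equating and cancelling πR²:
T = ((1−a)S / 4σ)^(1/4) = (2380 / (4 × 5.67×10⁻⁸))^(1/4) = (1.05×10^10)^(1/4).
T = 320 K.

T ≈ 320 K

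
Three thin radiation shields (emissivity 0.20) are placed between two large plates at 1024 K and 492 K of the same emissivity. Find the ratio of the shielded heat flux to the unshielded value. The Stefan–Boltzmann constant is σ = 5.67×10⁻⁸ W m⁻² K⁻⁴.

ratio ≈ 0.250

With N identical shields there are N+1 = 4 gaps in series, each with the same radiative resistance, so the flux falls to 1/(N+1) of its unshielded value.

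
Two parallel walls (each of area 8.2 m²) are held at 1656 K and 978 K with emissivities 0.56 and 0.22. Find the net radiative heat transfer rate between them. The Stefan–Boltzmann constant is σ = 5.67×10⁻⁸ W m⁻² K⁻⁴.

Q ≈ 5.76×10^5 W

For two large parallel gray plates, q = σ(T₁⁴ − T₂⁴) / (1/ε₁ + 1/ε₂ − 1).
1/ε₁ + 1/ε₂ − 1 = 1/0.56 + 1/0.22 − 1 = 5.331.
T₁⁴ − T₂⁴ = 7.52×10^12 − 9.15×10^11 = 6.61×10^12 K⁴.
q = 5.67×10⁻⁸ × 6.61×10^12 / 5.331 = 70300 W/m².
Q = q·A = 70300 × 8.2 = 5.76×10^5 W.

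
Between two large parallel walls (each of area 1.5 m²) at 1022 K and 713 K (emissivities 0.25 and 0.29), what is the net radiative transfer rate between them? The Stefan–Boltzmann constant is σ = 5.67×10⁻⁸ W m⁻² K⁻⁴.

Q ≈ 11000 W

For two large parallel gray plates, q = σ(T₁⁴ − T₂⁴) / (1/ε₁ + 1/ε₂ − 1).
1/ε₁ + 1/ε₂ − 1 = 1/0.25 + 1/0.29 − 1 = 6.448.
T₁⁴ − T₂⁴ = 1.09×10^12 − 2.58×10^11 = 8.33×10^11 K⁴.
q = 5.67×10⁻⁸ × 8.33×10^11 / 6.448 = 7320 W/m².
Q = q·A = 7320 × 1.5 = 11000 W.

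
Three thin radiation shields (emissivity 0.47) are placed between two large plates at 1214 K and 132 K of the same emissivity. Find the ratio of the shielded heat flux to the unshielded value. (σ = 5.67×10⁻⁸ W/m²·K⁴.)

ratio ≈ 0.250

With N identical shields there are N+1 = 4 gaps in series, each with the same radiative resistance, so the flux falls to 1/(N+1) of its unshielded value.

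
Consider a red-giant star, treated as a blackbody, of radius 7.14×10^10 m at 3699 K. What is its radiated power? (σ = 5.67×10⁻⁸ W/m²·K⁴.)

P ≈ 6.80×10^29 W

A = 4πr² = 4π × (7.14×10^10)² = 6.41×10^22 m².
P = σAT⁴ = 5.67×10⁻⁸ × 6.41×10^22 × (3699)⁴ = 5.67×10⁻⁸ × 6.41×10^22 × 1.87×10^14.
P = 6.80×10^29 W.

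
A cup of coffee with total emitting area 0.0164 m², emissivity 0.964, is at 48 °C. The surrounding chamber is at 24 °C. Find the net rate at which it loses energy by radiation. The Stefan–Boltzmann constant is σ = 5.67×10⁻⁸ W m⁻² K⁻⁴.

Convert: 48 °C = 321 K; 24 °C = 297 K.
Q = εσA(T⁴ − T_s⁴). T⁴ − T_s⁴ = (321)⁴ − (297)⁴ = 1.06×10^10 − 7.78×10^9 = 2.84×10^9 K⁴.
Q = 0.964 × 5.67×10⁻⁸ × 0.0164 × 2.84×10^9 = 2.54 W.

Q ≈ 2.54 W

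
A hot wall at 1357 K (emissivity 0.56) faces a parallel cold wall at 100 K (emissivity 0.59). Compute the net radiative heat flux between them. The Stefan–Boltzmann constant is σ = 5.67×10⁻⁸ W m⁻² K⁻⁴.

q ≈ 77500 W/m²

For two large parallel gray plates, q = σ(T₁⁴ − T₂⁴) / (1/ε₁ + 1/ε₂ − 1).
1/ε₁ + 1/ε₂ − 1 = 1/0.56 + 1/0.59 − 1 = 2.481.
T₁⁴ − T₂⁴ = 3.39×10^12 − 1.00×10^8 = 3.39×10^12 K⁴.
q = 5.67×10⁻⁸ × 3.39×10^12 / 2.481 = 77500 W/m².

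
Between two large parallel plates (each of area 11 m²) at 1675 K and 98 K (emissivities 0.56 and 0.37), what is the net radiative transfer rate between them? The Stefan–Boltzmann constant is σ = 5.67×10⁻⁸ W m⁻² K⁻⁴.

Q ≈ 1.41×10^6 W

For two large parallel gray plates, q = σ(T₁⁴ − T₂⁴) / (1/ε₁ + 1/ε₂ − 1).
1/ε₁ + 1/ε₂ − 1 = 1/0.56 + 1/0.37 − 1 = 3.488.
T₁⁴ − T₂⁴ = 7.87×10^12 − 9.22×10^7 = 7.87×10^12 K⁴.
q = 5.67×10⁻⁸ × 7.87×10^12 / 3.488 = 1.28×10^5 W/m².
Q = q·A = 1.28×10^5 × 11 = 1.41×10^6 W.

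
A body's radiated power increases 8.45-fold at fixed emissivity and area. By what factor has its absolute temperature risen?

factor ≈ 1.70

P ∝ T⁴ ⇒ T ∝ P^(1/4), so T scales by (8.45)^(1/4) = 1.70.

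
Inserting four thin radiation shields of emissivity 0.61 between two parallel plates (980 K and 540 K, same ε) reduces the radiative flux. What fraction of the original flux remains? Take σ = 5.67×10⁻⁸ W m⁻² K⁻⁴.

With N identical shields there are N+1 = 5 gaps in series, each with the same radiative resistance, so the flux falls to 1/(N+1) of its unshielded value.

ratio ≈ 0.200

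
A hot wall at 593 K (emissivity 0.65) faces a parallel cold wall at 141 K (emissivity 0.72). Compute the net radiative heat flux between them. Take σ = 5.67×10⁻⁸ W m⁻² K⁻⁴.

For two large parallel gray plates, q = σ(T₁⁴ − T₂⁴) / (1/ε₁ + 1/ε₂ − 1).
1/ε₁ + 1/ε₂ − 1 = 1/0.65 + 1/0.72 − 1 = 1.927.
T₁⁴ − T₂⁴ = 1.24×10^11 − 3.95×10^8 = 1.23×10^11 K⁴.
q = 5.67×10⁻⁸ × 1.23×10^11 / 1.927 = 3630 W/m².

q ≈ 3630 W/m²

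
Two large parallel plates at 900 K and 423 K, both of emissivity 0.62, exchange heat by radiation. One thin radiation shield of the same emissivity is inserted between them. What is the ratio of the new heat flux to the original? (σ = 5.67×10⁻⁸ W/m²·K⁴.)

With N identical shields there are N+1 = 2 gaps in series, each with the same radiative resistance, so the flux falls to 1/(N+1) of its unshielded value.

ratio ≈ 0.500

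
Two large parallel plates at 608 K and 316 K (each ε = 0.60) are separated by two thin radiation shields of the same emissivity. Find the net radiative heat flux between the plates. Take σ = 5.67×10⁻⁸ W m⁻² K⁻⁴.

q ≈ 1030 W/m²

Each of the 3 gaps contributes resistance (2/ε − 1) = 2/0.60 − 1 = 2.333; total = 7.000.
q = σ(T₁⁴ − T₂⁴) / 7.000 = 5.67×10⁻⁸ × 1.27×10^11 / 7.000 = 1030 W/m².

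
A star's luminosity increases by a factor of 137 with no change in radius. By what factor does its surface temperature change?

P ∝ T⁴ ⇒ T ∝ P^(1/4), so T scales by (137)^(1/4) = 3.42.

factor ≈ 3.42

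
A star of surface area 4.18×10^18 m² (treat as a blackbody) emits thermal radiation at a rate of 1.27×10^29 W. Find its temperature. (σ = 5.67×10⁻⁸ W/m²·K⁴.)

T ≈ 27100 K

From P = σAT⁴, T = (P / σA)^(1/4) = (1.27×10^29 / (5.67×10⁻⁸ × 4.18×10^18))^(1/4).
T = (5.36×10^17)^(1/4) = 27100 K.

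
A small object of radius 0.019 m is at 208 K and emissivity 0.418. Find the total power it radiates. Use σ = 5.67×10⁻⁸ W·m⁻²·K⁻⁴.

A = 4πr² = 4π × (0.019)² = 4.54×10^-3 m².
P = εσAT⁴ = 0.418 × 5.67×10⁻⁸ × 4.54×10^-3 × (208)⁴ = 0.418 × 5.67×10⁻⁸ × 4.54×10^-3 × 1.87×10^9.
P = 0.201 W.

P ≈ 0.201 W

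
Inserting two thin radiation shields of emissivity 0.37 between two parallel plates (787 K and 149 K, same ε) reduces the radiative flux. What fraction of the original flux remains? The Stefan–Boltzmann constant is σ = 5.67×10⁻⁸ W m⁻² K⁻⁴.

ratio ≈ 0.333

With N identical shields there are N+1 = 3 gaps in series, each with the same radiative resistance, so the flux falls to 1/(N+1) of its unshielded value.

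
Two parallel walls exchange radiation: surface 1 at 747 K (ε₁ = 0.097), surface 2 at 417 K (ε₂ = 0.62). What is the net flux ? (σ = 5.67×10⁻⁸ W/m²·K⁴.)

For two large parallel gray plates, q = σ(T₁⁴ − T₂⁴) / (1/ε₁ + 1/ε₂ − 1).
1/ε₁ + 1/ε₂ − 1 = 1/0.097 + 1/0.62 − 1 = 10.92.
T₁⁴ − T₂⁴ = 3.11×10^11 − 3.02×10^10 = 2.81×10^11 K⁴.
q = 5.67×10⁻⁸ × 2.81×10^11 / 10.92 = 1460 W/m².

q ≈ 1460 W/m²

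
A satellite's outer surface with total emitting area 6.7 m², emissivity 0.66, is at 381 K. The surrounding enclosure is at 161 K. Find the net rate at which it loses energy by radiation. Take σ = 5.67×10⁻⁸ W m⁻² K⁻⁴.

Q ≈ 5110 W

Q = εσA(T⁴ − T_s⁴). T⁴ − T_s⁴ = (381)⁴ − (161)⁴ = 2.11×10^10 − 6.72×10^8 = 2.04×10^10 K⁴.
Q = 0.66 × 5.67×10⁻⁸ × 6.70 × 2.04×10^10 = 5110 W.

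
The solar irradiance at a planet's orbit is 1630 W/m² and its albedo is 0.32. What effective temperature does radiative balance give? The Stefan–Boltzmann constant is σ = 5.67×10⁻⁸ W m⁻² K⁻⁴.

Power absorbed = (1−a)S·πR²; power emitted = 4πR²σT⁴. Equating and cancelling πR²:
T = ((1−a)S / 4σ)^(1/4) = (1110 / (4 × 5.67×10⁻⁸))^(1/4) = (4.89×10^9)^(1/4).
T = 264 K.

T ≈ 264 K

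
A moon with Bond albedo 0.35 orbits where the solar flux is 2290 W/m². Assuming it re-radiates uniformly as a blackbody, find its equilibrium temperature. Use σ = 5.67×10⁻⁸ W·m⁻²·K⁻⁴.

Power absorbed = (1−a)S·πR²; power emitted = 4πR²σT⁴. Equating and cancelling πR²:
T = ((1−a)S / 4σ)^(1/4) = (1490 / (4 × 5.67×10⁻⁸))^(1/4) = (6.56×10^9)^(1/4).
T = 285 K.

T ≈ 285 K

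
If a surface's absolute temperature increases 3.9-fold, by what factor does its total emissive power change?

P ∝ T⁴, so the power scales as (3.9)⁴ = 231.

factor ≈ 231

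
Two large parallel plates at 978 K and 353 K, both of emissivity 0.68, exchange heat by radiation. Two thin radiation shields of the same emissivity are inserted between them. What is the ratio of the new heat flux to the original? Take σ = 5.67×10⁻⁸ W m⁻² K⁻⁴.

With N identical shields there are N+1 = 3 gaps in series, each with the same radiative resistance, so the flux falls to 1/(N+1) of its unshielded value.

ratio ≈ 0.333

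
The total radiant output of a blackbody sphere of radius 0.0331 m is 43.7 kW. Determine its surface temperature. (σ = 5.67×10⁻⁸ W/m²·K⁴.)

T ≈ 2740 K

A = 4πr² = 4π × (0.0331)² = 0.0138 m².
From P = σAT⁴, T = (P / σA)^(1/4) = (43700 / (5.67×10⁻⁸ × 0.0138))^(1/4).
T = (5.60×10^13)^(1/4) = 2740 K.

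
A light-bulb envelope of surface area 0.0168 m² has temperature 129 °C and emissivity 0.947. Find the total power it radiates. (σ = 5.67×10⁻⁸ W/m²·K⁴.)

P ≈ 23.6 W

129 °C = 402 K.
Stefan–Boltzmann: P = εσAT⁴ = 0.947 × 5.67×10⁻⁸ × 0.0168 × (402)⁴ = 0.947 × 5.67×10⁻⁸ × 0.0168 × 2.61×10^10.
P = 23.6 W.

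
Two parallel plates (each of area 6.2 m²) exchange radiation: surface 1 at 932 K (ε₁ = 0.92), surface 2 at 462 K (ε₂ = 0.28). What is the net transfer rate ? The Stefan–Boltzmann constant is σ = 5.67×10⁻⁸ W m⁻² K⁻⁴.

Q ≈ 68100 W

For two large parallel gray plates, q = σ(T₁⁴ − T₂⁴) / (1/ε₁ + 1/ε₂ − 1).
1/ε₁ + 1/ε₂ − 1 = 1/0.92 + 1/0.28 − 1 = 3.658.
T₁⁴ − T₂⁴ = 7.55×10^11 − 4.56×10^10 = 7.09×10^11 K⁴.
q = 5.67×10⁻⁸ × 7.09×10^11 / 3.658 = 11000 W/m².
Q = q·A = 11000 × 6.2 = 68100 W.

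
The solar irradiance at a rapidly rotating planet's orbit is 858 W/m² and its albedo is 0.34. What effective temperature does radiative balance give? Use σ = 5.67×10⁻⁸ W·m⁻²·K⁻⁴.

T ≈ 224 K

Power absorbed = (1−a)S·πR²; power emitted = 4πR²σT⁴. Equating and cancelling πR²:
T = ((1−a)S / 4σ)^(1/4) = (566 / (4 × 5.67×10⁻⁸))^(1/4) = (2.50×10^9)^(1/4).
T = 224 K.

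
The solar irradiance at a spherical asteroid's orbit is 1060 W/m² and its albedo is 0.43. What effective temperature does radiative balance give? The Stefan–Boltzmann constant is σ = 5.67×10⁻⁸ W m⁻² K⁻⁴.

Power absorbed = (1−a)S·πR²; power emitted = 4πR²σT⁴. Equating and cancelling πR²:
T = ((1−a)S / 4σ)^(1/4) = (604 / (4 × 5.67×10⁻⁸))^(1/4) = (2.66×10^9)^(1/4).
T = 227 K.

T ≈ 227 K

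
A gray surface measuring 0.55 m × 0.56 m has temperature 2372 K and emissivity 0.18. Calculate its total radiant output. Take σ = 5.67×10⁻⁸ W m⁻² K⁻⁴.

P ≈ 99500 W

A = 0.55 × 0.56 = 0.308 m².
P = εσAT⁴ = 0.18 × 5.67×10⁻⁸ × 0.308 × (2372)⁴ = 0.18 × 5.67×10⁻⁸ × 0.308 × 3.17×10^13.
P = 99500 W.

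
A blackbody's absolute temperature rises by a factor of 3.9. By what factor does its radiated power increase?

factor ≈ 231

P ∝ T⁴, so the power scales as (3.9)⁴ = 231.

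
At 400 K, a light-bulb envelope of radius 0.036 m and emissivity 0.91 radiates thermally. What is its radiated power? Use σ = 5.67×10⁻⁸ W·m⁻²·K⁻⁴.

A = 4πr² = 4π × (0.036)² = 0.0163 m².
Stefan–Boltzmann: P = εσAT⁴ = 0.91 × 5.67×10⁻⁸ × 0.0163 × (400)⁴ = 0.91 × 5.67×10⁻⁸ × 0.0163 × 2.56×10^10.
P = 21.5 W.

P ≈ 21.5 W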